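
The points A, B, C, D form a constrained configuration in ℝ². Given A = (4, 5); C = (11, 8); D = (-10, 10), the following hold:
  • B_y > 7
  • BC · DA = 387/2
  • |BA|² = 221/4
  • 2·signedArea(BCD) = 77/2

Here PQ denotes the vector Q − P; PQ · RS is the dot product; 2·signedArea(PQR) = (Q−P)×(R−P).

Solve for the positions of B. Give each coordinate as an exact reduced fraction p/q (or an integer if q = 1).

1. B_x = -3  [BC · DA = 387/2 ∩ 2·signedArea(BCD) = 77/2]
2. B_y = 15/2  [BC · DA = 387/2 ∩ 2·signedArea(BCD) = 77/2]
   → B = (-3, 15/2)

B = (-3, 15/2)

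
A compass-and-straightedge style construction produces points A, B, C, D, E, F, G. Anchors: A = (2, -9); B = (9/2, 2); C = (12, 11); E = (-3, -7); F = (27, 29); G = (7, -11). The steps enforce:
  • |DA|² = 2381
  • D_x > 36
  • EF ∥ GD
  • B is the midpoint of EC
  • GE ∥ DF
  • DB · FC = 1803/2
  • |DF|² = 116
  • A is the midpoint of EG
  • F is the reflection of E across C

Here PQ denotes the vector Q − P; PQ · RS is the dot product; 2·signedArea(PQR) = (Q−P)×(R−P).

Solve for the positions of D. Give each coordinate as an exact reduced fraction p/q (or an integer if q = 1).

D = (37, 25)

1. D_x = 37  [GE ∥ DF ∩ EF ∥ GD]
2. D_y = 25  [GE ∥ DF ∩ EF ∥ GD]
   → D = (37, 25)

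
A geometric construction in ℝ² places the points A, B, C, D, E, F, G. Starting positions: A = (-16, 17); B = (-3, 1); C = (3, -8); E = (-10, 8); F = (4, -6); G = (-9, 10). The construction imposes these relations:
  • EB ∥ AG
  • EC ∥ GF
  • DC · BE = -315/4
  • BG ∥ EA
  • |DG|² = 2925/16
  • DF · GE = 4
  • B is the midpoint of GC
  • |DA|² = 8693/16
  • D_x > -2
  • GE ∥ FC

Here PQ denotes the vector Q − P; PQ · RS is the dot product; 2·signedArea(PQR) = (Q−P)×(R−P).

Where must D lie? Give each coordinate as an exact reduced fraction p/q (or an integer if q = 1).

D = (-3/2, -5/4)

1. D_x = -3/2  [DC · BE = -315/4 ∩ DF · GE = 4]
2. D_y = -5/4  [DC · BE = -315/4 ∩ DF · GE = 4]
   → D = (-3/2, -5/4)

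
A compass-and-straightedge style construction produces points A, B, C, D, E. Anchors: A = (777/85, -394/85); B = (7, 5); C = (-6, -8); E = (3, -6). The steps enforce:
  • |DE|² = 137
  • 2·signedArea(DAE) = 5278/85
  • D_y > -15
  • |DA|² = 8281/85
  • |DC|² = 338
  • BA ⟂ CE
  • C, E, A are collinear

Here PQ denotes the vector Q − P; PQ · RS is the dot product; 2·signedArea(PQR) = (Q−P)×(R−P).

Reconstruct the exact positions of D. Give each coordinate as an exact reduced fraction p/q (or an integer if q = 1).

1. D_x = 959/85  [line 116/85·x + -522/85·y + -8758/85 = 0 ∩ |DE|² = 137]
2. D_y = -1213/85  [line 116/85·x + -522/85·y + -8758/85 = 0 ∩ |DE|² = 137]
   → D = (959/85, -1213/85)

D = (959/85, -1213/85)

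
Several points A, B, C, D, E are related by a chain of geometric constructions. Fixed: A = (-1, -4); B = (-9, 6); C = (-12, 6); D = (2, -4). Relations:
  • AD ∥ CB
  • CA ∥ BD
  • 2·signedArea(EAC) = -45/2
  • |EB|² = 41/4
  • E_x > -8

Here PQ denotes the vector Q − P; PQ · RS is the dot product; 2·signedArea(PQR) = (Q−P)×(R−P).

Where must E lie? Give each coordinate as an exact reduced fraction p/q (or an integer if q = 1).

1. E_x = -7  [line -10·x + -11·y + -63/2 = 0 ∩ |EB|² = 41/4]
2. E_y = 7/2  [line -10·x + -11·y + -63/2 = 0 ∩ |EB|² = 41/4]
   → E = (-7, 7/2)

E = (-7, 7/2)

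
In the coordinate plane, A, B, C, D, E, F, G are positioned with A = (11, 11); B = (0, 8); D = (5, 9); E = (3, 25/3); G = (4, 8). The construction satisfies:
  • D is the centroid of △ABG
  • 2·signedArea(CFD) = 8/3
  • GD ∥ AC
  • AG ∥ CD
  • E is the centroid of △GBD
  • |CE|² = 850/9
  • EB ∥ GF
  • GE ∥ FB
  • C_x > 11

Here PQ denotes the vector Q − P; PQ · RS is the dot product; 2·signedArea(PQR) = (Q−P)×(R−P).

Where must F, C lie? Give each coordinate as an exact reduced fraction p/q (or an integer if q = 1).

C = (12, 12)
F = (1, 23/3)

1. F_x = 1  [GE ∥ FB ∩ EB ∥ GF]
2. F_y = 23/3  [GE ∥ FB ∩ EB ∥ GF]
   → F = (1, 23/3)
3. C_x = 12  [AG ∥ CD ∩ GD ∥ AC]
4. C_y = 12  [AG ∥ CD ∩ GD ∥ AC]
   → C = (12, 12)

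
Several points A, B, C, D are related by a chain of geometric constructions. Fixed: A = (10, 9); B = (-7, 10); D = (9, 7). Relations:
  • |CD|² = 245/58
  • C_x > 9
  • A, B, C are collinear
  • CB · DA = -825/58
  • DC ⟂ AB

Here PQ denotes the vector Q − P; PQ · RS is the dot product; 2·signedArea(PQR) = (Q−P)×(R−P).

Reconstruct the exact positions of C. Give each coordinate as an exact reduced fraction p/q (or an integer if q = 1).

C = (529/58, 525/58)

1. C_x = 529/58  [A, B, C are collinear ∩ DC ⟂ AB]
2. C_y = 525/58  [A, B, C are collinear ∩ DC ⟂ AB]
   → C = (529/58, 525/58)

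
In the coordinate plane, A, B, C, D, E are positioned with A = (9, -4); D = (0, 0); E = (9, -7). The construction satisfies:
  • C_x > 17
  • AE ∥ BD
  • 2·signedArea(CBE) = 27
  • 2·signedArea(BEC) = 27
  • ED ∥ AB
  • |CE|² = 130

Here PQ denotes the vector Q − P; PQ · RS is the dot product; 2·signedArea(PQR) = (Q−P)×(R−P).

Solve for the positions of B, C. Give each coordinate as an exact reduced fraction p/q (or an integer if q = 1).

B = (0, 3)
C = (18, -14)

1. B_x = 0  [AE ∥ BD ∩ ED ∥ AB]
2. B_y = 3  [AE ∥ BD ∩ ED ∥ AB]
   → B = (0, 3)
3. C_x = 18  [line 10·x + 9·y + -54 = 0 ∩ |CE|² = 130]
4. C_y = -14  [line 10·x + 9·y + -54 = 0 ∩ |CE|² = 130]
   → C = (18, -14)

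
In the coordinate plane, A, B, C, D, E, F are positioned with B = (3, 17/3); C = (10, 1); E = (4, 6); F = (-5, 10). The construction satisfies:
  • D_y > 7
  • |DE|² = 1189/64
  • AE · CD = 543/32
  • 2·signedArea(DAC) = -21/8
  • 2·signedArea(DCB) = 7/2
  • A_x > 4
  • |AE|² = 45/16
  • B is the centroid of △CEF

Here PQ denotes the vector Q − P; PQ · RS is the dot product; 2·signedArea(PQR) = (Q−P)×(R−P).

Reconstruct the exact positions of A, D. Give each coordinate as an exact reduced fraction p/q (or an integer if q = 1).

A = (19/4, 9/2)
D = (-1/8, 29/4)

1. D_x = -1/8  [line -14/3·x + -7·y + 301/6 = 0 ∩ |DE|² = 1189/64]
2. D_y = 29/4  [line -14/3·x + -7·y + 301/6 = 0 ∩ |DE|² = 1189/64]
   → D = (-1/8, 29/4)
3. A_x = 19/4  [AE · CD = 543/32 ∩ 2·signedArea(DAC) = -21/8]
4. A_y = 9/2  [AE · CD = 543/32 ∩ 2·signedArea(DAC) = -21/8]
   → A = (19/4, 9/2)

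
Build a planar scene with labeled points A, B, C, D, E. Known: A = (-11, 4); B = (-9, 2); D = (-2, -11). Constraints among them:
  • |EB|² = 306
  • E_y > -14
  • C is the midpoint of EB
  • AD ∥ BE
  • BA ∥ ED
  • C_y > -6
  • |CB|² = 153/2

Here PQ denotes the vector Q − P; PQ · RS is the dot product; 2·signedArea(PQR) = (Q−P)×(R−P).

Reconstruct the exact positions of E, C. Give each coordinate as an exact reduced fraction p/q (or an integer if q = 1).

1. E_x = 0  [BA ∥ ED ∩ AD ∥ BE]
2. E_y = -13  [BA ∥ ED ∩ AD ∥ BE]
   → E = (0, -13)
3. C_x = -9/2  [C is the midpoint of EB]
4. C_y = -11/2  [C is the midpoint of EB]
   → C = (-9/2, -11/2)

C = (-9/2, -11/2)
E = (0, -13)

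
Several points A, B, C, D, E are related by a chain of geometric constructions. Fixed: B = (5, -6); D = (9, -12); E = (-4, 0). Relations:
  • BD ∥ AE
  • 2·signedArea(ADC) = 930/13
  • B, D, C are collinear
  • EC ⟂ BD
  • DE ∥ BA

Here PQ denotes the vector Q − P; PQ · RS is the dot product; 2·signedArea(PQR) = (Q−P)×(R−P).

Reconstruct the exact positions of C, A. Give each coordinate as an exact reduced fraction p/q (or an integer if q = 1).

A = (-8, 6)
C = (-7/13, 30/13)

1. C_x = -7/13  [B, D, C are collinear ∩ EC ⟂ BD]
2. C_y = 30/13  [B, D, C are collinear ∩ EC ⟂ BD]
   → C = (-7/13, 30/13)
3. A_x = -8  [BD ∥ AE ∩ DE ∥ BA]
4. A_y = 6  [BD ∥ AE ∩ DE ∥ BA]
   → A = (-8, 6)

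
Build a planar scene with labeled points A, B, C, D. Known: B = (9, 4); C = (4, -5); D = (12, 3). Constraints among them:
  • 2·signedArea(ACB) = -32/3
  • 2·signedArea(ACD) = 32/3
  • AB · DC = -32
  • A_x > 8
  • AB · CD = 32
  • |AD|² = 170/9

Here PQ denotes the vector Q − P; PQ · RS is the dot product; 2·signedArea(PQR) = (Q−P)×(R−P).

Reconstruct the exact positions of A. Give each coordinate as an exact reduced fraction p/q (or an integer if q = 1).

A = (25/3, 2/3)

1. A_x = 25/3  [AB · CD = 32 ∩ 2·signedArea(ACB) = -32/3]
2. A_y = 2/3  [AB · CD = 32 ∩ 2·signedArea(ACB) = -32/3]
   → A = (25/3, 2/3)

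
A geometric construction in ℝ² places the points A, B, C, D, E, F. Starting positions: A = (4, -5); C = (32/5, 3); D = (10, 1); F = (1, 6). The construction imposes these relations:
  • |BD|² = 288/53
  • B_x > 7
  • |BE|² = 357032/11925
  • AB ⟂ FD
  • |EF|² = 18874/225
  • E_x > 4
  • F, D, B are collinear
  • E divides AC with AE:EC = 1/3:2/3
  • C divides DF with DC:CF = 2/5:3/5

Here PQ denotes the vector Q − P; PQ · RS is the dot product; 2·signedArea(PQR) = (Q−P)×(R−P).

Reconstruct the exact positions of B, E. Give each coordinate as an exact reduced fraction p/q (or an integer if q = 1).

1. B_x = 422/53  [F, D, B are collinear ∩ AB ⟂ FD]
2. B_y = 113/53  [F, D, B are collinear ∩ AB ⟂ FD]
   → B = (422/53, 113/53)
3. E_x = 24/5  [E divides AC with AE:EC = 1/3:2/3]
4. E_y = -7/3  [E divides AC with AE:EC = 1/3:2/3]
   → E = (24/5, -7/3)

B = (422/53, 113/53)
E = (24/5, -7/3)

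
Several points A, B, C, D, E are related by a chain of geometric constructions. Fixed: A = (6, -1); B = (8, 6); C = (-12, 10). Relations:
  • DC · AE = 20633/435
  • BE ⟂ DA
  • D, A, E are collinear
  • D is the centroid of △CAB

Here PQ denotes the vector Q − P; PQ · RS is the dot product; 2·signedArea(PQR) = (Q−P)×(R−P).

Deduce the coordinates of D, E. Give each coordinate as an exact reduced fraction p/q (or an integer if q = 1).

1. D_x = 2/3  [D is the centroid of △CAB]
2. D_y = 5  [D is the centroid of △CAB]
   → D = (2/3, 5)
3. E_x = 494/145  [D, A, E are collinear ∩ BE ⟂ DA]
4. E_y = 278/145  [D, A, E are collinear ∩ BE ⟂ DA]
   → E = (494/145, 278/145)

D = (2/3, 5)
E = (494/145, 278/145)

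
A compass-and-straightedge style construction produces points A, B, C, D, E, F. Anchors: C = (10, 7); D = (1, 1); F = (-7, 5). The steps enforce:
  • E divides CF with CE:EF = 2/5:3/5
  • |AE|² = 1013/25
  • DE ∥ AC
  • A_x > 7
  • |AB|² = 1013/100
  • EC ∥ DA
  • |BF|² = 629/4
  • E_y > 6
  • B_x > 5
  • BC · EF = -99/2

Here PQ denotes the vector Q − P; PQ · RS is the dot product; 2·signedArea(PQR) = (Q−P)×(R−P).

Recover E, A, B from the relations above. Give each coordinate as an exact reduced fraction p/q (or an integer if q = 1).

1. E_x = 16/5  [E divides CF with CE:EF = 2/5:3/5]
2. E_y = 31/5  [E divides CF with CE:EF = 2/5:3/5]
   → E = (16/5, 31/5)
3. A_x = 39/5  [DE ∥ AC ∩ EC ∥ DA]
4. A_y = 9/5  [DE ∥ AC ∩ EC ∥ DA]
   → A = (39/5, 9/5)
5. B_x = 11/2  [line 51/5·x + 6/5·y + -609/10 = 0 ∩ |BF|² = 629/4]
6. B_y = 4  [line 51/5·x + 6/5·y + -609/10 = 0 ∩ |BF|² = 629/4]
   → B = (11/2, 4)

A = (39/5, 9/5)
B = (11/2, 4)
E = (16/5, 31/5)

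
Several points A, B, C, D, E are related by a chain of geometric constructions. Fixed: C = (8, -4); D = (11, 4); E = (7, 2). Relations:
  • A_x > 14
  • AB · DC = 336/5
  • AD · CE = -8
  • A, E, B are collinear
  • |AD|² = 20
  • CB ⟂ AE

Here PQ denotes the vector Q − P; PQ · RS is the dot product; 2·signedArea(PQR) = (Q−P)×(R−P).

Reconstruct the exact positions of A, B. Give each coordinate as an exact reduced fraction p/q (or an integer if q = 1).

1. A_x = 15  [line 1·x + -6·y + 21 = 0 ∩ |AD|² = 20]
2. A_y = 6  [line 1·x + -6·y + 21 = 0 ∩ |AD|² = 20]
   → A = (15, 6)
3. B_x = 27/5  [A, E, B are collinear ∩ CB ⟂ AE]
4. B_y = 6/5  [A, E, B are collinear ∩ CB ⟂ AE]
   → B = (27/5, 6/5)

A = (15, 6)
B = (27/5, 6/5)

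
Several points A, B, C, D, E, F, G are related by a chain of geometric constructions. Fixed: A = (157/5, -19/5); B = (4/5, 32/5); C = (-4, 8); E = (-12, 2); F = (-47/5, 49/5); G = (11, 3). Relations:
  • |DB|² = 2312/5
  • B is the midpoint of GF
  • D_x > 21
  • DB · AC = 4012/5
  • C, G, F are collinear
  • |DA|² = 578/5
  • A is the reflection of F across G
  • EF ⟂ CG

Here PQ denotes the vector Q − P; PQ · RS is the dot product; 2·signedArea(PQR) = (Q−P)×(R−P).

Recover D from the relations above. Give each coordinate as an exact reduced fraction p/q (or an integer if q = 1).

1. D_x = 106/5  [line 177/5·x + -59/5·y + -3776/5 = 0 ∩ |DB|² = 2312/5]
2. D_y = -2/5  [line 177/5·x + -59/5·y + -3776/5 = 0 ∩ |DB|² = 2312/5]
   → D = (106/5, -2/5)

D = (106/5, -2/5)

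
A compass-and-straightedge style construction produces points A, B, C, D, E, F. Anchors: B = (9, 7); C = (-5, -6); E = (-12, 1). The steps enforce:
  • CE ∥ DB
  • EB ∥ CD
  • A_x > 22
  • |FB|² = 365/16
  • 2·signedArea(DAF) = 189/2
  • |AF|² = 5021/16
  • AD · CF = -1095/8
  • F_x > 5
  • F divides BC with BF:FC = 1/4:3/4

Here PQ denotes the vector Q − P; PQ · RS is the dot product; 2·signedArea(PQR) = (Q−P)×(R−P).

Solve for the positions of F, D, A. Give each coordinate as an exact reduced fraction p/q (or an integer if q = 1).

A = (23, 13/2)
D = (16, 0)
F = (11/2, 15/4)

1. F_x = 11/2  [F divides BC with BF:FC = 1/4:3/4]
2. F_y = 15/4  [F divides BC with BF:FC = 1/4:3/4]
   → F = (11/2, 15/4)
3. D_x = 16  [CE ∥ DB ∩ EB ∥ CD]
4. D_y = 0  [CE ∥ DB ∩ EB ∥ CD]
   → D = (16, 0)
5. A_x = 23  [AD · CF = -1095/8 ∩ 2·signedArea(DAF) = 189/2]
6. A_y = 13/2  [AD · CF = -1095/8 ∩ 2·signedArea(DAF) = 189/2]
   → A = (23, 13/2)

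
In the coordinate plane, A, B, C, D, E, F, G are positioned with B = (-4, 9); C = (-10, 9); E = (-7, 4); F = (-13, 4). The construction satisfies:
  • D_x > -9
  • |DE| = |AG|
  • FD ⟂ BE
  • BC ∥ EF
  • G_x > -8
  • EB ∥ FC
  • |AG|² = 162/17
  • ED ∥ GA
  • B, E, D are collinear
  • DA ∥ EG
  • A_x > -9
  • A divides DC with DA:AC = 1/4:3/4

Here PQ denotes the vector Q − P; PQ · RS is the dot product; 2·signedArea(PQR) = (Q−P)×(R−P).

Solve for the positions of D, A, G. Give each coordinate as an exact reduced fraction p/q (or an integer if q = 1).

A = (-152/17, 111/34)
D = (-146/17, 23/17)
G = (-125/17, 201/34)

1. D_x = -146/17  [B, E, D are collinear ∩ FD ⟂ BE]
2. D_y = 23/17  [B, E, D are collinear ∩ FD ⟂ BE]
   → D = (-146/17, 23/17)
3. A_x = -152/17  [A divides DC with DA:AC = 1/4:3/4]
4. A_y = 111/34  [A divides DC with DA:AC = 1/4:3/4]
   → A = (-152/17, 111/34)
5. G_x = -125/17  [ED ∥ GA ∩ DA ∥ EG]
6. G_y = 201/34  [ED ∥ GA ∩ DA ∥ EG]
   → G = (-125/17, 201/34)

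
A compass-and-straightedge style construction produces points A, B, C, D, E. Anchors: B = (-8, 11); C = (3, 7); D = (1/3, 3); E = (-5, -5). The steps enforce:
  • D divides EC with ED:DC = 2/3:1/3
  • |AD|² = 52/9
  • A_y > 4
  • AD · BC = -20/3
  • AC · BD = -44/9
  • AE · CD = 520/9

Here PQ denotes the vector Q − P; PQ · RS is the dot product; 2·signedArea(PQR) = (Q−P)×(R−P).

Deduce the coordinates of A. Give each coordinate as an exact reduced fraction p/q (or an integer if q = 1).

1. A_x = 5/3  [AE · CD = 520/9 ∩ AC · BD = -44/9]
2. A_y = 5  [AE · CD = 520/9 ∩ AC · BD = -44/9]
   → A = (5/3, 5)

A = (5/3, 5)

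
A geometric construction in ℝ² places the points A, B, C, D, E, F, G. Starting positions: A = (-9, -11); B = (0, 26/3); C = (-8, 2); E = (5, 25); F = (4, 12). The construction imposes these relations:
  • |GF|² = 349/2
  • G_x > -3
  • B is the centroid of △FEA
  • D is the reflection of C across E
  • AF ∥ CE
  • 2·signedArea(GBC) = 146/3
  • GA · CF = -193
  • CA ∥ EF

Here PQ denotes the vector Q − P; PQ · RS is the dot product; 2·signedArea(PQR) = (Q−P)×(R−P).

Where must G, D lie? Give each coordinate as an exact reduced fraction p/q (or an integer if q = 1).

D = (18, 48)
G = (-5/2, 1/2)

1. G_x = -5/2  [GA · CF = -193 ∩ 2·signedArea(GBC) = 146/3]
2. G_y = 1/2  [GA · CF = -193 ∩ 2·signedArea(GBC) = 146/3]
   → G = (-5/2, 1/2)
3. D_x = 18  [D is the reflection of C across E]
4. D_y = 48  [D is the reflection of C across E]
   → D = (18, 48)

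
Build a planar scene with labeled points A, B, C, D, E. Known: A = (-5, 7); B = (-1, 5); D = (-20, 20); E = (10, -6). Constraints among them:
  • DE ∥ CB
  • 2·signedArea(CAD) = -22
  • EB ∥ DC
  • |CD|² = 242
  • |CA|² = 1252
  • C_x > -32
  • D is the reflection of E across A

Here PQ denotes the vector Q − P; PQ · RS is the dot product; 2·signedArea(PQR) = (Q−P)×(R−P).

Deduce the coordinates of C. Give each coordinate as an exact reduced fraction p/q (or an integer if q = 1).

1. C_x = -31  [DE ∥ CB ∩ EB ∥ DC]
2. C_y = 31  [DE ∥ CB ∩ EB ∥ DC]
   → C = (-31, 31)

C = (-31, 31)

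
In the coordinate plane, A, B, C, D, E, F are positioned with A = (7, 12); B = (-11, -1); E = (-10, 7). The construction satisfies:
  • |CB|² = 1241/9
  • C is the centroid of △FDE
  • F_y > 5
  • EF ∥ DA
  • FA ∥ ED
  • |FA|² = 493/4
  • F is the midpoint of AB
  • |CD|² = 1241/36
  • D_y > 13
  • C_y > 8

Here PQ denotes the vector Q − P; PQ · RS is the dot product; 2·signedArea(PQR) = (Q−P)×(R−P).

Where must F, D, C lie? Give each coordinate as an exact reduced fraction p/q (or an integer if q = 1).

C = (-13/3, 26/3)
D = (-1, 27/2)
F = (-2, 11/2)

1. F_x = -2  [F is the midpoint of AB]
2. F_y = 11/2  [F is the midpoint of AB]
   → F = (-2, 11/2)
3. D_x = -1  [EF ∥ DA ∩ FA ∥ ED]
4. D_y = 27/2  [EF ∥ DA ∩ FA ∥ ED]
   → D = (-1, 27/2)
5. C_x = -13/3  [C is the centroid of △FDE]
6. C_y = 26/3  [C is the centroid of △FDE]
   → C = (-13/3, 26/3)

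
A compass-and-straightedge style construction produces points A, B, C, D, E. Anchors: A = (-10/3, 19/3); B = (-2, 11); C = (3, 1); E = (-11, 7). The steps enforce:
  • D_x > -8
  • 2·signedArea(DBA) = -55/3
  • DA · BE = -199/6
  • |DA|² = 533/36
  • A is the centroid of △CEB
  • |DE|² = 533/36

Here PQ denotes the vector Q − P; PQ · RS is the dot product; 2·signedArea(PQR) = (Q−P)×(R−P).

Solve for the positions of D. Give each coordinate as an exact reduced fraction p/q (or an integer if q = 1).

D = (-43/6, 20/3)

1. D_x = -43/6  [2·signedArea(DBA) = -55/3 ∩ DA · BE = -199/6]
2. D_y = 20/3  [2·signedArea(DBA) = -55/3 ∩ DA · BE = -199/6]
   → D = (-43/6, 20/3)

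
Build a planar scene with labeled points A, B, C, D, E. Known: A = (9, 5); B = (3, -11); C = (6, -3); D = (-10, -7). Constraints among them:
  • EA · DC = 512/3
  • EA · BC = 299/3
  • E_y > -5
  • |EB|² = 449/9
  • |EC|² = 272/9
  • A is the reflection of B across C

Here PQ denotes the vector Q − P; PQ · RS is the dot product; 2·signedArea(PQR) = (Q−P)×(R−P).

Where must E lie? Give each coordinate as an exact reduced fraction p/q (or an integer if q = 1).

1. E_x = 2/3  [EA · DC = 512/3 ∩ EA · BC = 299/3]
2. E_y = -13/3  [EA · DC = 512/3 ∩ EA · BC = 299/3]
   → E = (2/3, -13/3)

E = (2/3, -13/3)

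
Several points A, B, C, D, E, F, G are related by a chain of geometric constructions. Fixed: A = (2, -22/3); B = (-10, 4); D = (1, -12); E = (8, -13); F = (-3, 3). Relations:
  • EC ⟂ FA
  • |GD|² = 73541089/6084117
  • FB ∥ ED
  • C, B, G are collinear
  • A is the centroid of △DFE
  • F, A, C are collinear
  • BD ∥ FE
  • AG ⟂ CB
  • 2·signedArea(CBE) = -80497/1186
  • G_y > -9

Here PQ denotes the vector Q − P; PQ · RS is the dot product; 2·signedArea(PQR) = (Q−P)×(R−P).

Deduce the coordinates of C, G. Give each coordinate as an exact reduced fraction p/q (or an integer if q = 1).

C = (6357/1186, -16933/1186)
G = (660320785/1202627127, -10285679447/1202627127)

1. C_x = 6357/1186  [F, A, C are collinear ∩ EC ⟂ FA]
2. C_y = -16933/1186  [F, A, C are collinear ∩ EC ⟂ FA]
   → C = (6357/1186, -16933/1186)
3. G_x = 660320785/1202627127  [C, B, G are collinear ∩ AG ⟂ CB]
4. G_y = -10285679447/1202627127  [C, B, G are collinear ∩ AG ⟂ CB]
   → G = (660320785/1202627127, -10285679447/1202627127)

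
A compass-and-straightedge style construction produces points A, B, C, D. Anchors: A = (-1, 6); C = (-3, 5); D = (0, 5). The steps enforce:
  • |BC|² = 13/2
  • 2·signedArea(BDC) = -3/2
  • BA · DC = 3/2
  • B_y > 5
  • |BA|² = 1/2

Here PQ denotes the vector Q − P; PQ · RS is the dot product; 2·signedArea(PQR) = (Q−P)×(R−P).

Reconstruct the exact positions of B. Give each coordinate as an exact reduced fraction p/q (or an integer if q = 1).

1. B_x = -1/2  [2·signedArea(BDC) = -3/2 ∩ BA · DC = 3/2]
2. B_y = 11/2  [2·signedArea(BDC) = -3/2 ∩ BA · DC = 3/2]
   → B = (-1/2, 11/2)

B = (-1/2, 11/2)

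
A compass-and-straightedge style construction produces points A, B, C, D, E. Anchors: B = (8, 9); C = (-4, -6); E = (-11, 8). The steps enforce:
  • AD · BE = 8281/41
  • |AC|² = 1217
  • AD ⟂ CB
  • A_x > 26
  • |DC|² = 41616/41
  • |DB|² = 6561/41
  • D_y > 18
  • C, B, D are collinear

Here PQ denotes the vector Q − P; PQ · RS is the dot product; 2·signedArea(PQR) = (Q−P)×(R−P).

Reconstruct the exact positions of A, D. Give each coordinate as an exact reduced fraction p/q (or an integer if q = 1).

1. D_x = 652/41  [line -15·x + 12·y + 12 = 0 ∩ |DC|² = 41616/41]
2. D_y = 774/41  [line -15·x + 12·y + 12 = 0 ∩ |DC|² = 41616/41]
   → D = (652/41, 774/41)
3. A_x = 27  [AD · BE = 8281/41 ∩ AD ⟂ CB]
4. A_y = 10  [AD · BE = 8281/41 ∩ AD ⟂ CB]
   → A = (27, 10)

A = (27, 10)
D = (652/41, 774/41)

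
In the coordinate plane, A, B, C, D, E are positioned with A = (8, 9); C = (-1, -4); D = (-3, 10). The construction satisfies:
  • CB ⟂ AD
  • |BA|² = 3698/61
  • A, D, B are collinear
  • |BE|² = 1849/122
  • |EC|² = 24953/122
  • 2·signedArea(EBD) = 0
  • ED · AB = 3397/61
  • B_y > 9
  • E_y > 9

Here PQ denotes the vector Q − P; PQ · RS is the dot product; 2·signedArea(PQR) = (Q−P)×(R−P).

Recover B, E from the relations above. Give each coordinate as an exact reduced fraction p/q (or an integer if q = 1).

1. B_x = 15/61  [A, D, B are collinear ∩ CB ⟂ AD]
2. B_y = 592/61  [A, D, B are collinear ∩ CB ⟂ AD]
   → B = (15/61, 592/61)
3. E_x = 503/122  [2·signedArea(EBD) = 0 ∩ ED · AB = 3397/61]
4. E_y = 1141/122  [2·signedArea(EBD) = 0 ∩ ED · AB = 3397/61]
   → E = (503/122, 1141/122)

B = (15/61, 592/61)
E = (503/122, 1141/122)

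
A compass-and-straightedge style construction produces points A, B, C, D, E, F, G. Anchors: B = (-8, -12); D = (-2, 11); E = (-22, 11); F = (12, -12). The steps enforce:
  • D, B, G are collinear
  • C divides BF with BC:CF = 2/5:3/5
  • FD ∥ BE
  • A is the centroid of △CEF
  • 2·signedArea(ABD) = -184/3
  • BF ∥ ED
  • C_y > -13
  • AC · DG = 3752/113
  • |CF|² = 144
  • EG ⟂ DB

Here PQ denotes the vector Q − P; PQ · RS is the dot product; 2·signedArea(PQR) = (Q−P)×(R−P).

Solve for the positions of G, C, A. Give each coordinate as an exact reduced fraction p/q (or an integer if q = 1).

1. G_x = -370/113  [D, B, G are collinear ∩ EG ⟂ DB]
2. G_y = 691/113  [D, B, G are collinear ∩ EG ⟂ DB]
   → G = (-370/113, 691/113)
3. C_x = 0  [C divides BF with BC:CF = 2/5:3/5]
4. C_y = -12  [C divides BF with BC:CF = 2/5:3/5]
   → C = (0, -12)
5. A_x = -10/3  [A is the centroid of △CEF]
6. A_y = -13/3  [A is the centroid of △CEF]
   → A = (-10/3, -13/3)

A = (-10/3, -13/3)
C = (0, -12)
G = (-370/113, 691/113)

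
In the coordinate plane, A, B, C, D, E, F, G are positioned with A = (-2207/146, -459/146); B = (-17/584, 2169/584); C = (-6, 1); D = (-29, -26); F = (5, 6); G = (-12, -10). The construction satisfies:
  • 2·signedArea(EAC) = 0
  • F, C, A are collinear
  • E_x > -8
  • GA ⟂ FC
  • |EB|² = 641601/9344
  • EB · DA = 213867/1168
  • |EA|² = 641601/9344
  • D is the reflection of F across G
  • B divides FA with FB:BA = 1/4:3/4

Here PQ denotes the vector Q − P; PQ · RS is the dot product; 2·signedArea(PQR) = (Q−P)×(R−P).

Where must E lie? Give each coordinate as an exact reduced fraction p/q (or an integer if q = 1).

E = (-8845/1168, 333/1168)

1. E_x = -8845/1168  [2·signedArea(EAC) = 0 ∩ EB · DA = 213867/1168]
2. E_y = 333/1168  [2·signedArea(EAC) = 0 ∩ EB · DA = 213867/1168]
   → E = (-8845/1168, 333/1168)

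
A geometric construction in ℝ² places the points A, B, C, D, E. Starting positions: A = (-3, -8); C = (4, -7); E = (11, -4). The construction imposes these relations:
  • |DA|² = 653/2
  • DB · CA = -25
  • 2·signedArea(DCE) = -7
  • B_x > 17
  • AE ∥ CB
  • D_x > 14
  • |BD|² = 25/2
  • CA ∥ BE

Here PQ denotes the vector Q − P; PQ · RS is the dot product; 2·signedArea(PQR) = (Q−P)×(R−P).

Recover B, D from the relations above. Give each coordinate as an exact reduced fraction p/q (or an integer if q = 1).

B = (18, -3)
D = (29/2, -7/2)

1. B_x = 18  [CA ∥ BE ∩ AE ∥ CB]
2. B_y = -3  [CA ∥ BE ∩ AE ∥ CB]
   → B = (18, -3)
3. D_x = 29/2  [2·signedArea(DCE) = -7 ∩ DB · CA = -25]
4. D_y = -7/2  [2·signedArea(DCE) = -7 ∩ DB · CA = -25]
   → D = (29/2, -7/2)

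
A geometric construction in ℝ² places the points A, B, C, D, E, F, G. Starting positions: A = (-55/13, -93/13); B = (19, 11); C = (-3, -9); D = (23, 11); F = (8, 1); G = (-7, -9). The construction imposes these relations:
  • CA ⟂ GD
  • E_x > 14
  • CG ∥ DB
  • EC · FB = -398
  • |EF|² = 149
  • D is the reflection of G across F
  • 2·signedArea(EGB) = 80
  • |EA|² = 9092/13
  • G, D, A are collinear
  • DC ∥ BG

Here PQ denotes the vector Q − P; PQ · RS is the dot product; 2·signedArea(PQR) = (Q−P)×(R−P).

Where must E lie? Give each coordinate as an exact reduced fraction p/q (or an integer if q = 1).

E = (15, 11)

1. E_x = 15  [EC · FB = -398 ∩ 2·signedArea(EGB) = 80]
2. E_y = 11  [EC · FB = -398 ∩ 2·signedArea(EGB) = 80]
   → E = (15, 11)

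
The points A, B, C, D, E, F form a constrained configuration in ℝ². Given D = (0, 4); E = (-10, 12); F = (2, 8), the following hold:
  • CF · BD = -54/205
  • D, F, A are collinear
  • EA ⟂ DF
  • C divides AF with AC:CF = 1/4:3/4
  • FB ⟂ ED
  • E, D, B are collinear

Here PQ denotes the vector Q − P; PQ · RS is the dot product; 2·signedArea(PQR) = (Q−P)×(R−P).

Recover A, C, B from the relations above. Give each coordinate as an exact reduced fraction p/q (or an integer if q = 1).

1. A_x = 6/5  [D, F, A are collinear ∩ EA ⟂ DF]
2. A_y = 32/5  [D, F, A are collinear ∩ EA ⟂ DF]
   → A = (6/5, 32/5)
3. C_x = 7/5  [C divides AF with AC:CF = 1/4:3/4]
4. C_y = 34/5  [C divides AF with AC:CF = 1/4:3/4]
   → C = (7/5, 34/5)
5. B_x = -30/41  [E, D, B are collinear ∩ FB ⟂ ED]
6. B_y = 188/41  [E, D, B are collinear ∩ FB ⟂ ED]
   → B = (-30/41, 188/41)

A = (6/5, 32/5)
B = (-30/41, 188/41)
C = (7/5, 34/5)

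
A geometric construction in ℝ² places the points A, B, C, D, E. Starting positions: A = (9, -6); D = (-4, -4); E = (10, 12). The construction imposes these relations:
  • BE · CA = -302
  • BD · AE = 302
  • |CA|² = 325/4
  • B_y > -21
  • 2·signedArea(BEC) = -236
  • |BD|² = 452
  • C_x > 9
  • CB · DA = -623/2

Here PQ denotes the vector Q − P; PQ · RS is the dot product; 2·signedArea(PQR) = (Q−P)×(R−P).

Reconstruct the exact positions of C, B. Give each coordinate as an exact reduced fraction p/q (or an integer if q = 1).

B = (-18, -20)
C = (19/2, 3)

1. B_x = -18  [line -1·x + -18·y + -378 = 0 ∩ |BD|² = 452]
2. B_y = -20  [line -1·x + -18·y + -378 = 0 ∩ |BD|² = 452]
   → B = (-18, -20)
3. C_x = 19/2  [CB · DA = -623/2 ∩ BE · CA = -302]
4. C_y = 3  [CB · DA = -623/2 ∩ BE · CA = -302]
   → C = (19/2, 3)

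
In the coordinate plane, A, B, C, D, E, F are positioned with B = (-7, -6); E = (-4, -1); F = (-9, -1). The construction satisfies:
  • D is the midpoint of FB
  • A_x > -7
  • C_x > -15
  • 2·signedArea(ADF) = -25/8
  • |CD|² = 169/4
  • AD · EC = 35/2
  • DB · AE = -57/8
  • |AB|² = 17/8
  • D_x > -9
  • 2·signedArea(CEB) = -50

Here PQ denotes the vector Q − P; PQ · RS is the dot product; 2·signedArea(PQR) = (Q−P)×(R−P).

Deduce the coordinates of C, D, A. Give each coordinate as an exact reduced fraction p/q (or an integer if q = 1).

A = (-25/4, -19/4)
C = (-14, -1)
D = (-8, -7/2)

1. D_x = -8  [D is the midpoint of FB]
2. D_y = -7/2  [D is the midpoint of FB]
   → D = (-8, -7/2)
3. A_x = -25/4  [2·signedArea(ADF) = -25/8 ∩ DB · AE = -57/8]
4. A_y = -19/4  [2·signedArea(ADF) = -25/8 ∩ DB · AE = -57/8]
   → A = (-25/4, -19/4)
5. C_x = -14  [2·signedArea(CEB) = -50 ∩ AD · EC = 35/2]
6. C_y = -1  [2·signedArea(CEB) = -50 ∩ AD · EC = 35/2]
   → C = (-14, -1)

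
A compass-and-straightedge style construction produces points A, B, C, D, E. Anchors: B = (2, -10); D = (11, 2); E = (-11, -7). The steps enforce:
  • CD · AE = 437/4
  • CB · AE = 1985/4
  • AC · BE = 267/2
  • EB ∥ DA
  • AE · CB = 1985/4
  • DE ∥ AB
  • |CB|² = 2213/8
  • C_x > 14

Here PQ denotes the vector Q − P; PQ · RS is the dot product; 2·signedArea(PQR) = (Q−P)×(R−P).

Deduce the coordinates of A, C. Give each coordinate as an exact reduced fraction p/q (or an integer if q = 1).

1. A_x = 24  [DE ∥ AB ∩ EB ∥ DA]
2. A_y = -1  [DE ∥ AB ∩ EB ∥ DA]
   → A = (24, -1)
3. C_x = 57/4  [CB · AE = 1985/4 ∩ AC · BE = 267/2]
4. C_y = 5/4  [CB · AE = 1985/4 ∩ AC · BE = 267/2]
   → C = (57/4, 5/4)

A = (24, -1)
C = (57/4, 5/4)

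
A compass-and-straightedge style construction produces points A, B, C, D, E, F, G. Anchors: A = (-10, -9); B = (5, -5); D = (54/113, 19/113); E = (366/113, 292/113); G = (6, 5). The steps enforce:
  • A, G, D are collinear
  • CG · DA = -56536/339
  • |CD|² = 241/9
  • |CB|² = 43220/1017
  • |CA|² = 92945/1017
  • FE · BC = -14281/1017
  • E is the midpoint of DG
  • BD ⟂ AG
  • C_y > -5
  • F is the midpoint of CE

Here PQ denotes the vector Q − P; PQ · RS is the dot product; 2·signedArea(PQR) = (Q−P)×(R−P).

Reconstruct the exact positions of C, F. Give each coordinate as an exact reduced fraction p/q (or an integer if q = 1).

C = (-511/339, -521/113)
F = (587/678, -229/226)

1. C_x = -511/339  [line 1184/113·x + 1036/113·y + 19684/339 = 0 ∩ |CB|² = 43220/1017]
2. C_y = -521/113  [line 1184/113·x + 1036/113·y + 19684/339 = 0 ∩ |CB|² = 43220/1017]
   → C = (-511/339, -521/113)
3. F_x = 587/678  [F is the midpoint of CE]
4. F_y = -229/226  [F is the midpoint of CE]
   → F = (587/678, -229/226)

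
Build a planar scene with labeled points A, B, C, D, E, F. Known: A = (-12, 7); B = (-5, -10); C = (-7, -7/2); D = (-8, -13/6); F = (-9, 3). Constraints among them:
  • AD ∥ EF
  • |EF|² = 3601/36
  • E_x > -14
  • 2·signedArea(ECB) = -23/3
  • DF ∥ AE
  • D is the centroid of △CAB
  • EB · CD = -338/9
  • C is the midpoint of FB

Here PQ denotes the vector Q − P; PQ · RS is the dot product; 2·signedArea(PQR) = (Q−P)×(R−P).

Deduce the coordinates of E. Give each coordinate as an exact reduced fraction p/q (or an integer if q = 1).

1. E_x = -13  [AD ∥ EF ∩ DF ∥ AE]
2. E_y = 73/6  [AD ∥ EF ∩ DF ∥ AE]
   → E = (-13, 73/6)

E = (-13, 73/6)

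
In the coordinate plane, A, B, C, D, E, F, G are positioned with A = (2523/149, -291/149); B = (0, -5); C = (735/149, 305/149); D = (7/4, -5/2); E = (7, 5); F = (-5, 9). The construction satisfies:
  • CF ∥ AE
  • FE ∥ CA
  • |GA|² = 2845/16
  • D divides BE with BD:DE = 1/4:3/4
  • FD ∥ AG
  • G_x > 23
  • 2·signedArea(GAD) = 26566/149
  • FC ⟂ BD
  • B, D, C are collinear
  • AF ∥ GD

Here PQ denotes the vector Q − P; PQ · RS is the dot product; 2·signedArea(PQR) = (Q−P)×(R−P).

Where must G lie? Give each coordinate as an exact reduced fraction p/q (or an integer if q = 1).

G = (14115/596, -4009/298)

1. G_x = 14115/596  [AF ∥ GD ∩ FD ∥ AG]
2. G_y = -4009/298  [AF ∥ GD ∩ FD ∥ AG]
   → G = (14115/596, -4009/298)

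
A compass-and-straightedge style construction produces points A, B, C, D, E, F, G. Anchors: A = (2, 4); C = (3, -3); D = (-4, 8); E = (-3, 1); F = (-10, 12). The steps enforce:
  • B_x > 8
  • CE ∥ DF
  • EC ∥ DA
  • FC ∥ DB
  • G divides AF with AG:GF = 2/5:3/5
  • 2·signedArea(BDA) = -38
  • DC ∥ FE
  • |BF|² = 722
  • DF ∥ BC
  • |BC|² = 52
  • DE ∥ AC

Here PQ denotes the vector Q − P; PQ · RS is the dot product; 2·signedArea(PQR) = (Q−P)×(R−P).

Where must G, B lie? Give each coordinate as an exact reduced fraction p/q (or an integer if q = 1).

B = (9, -7)
G = (-14/5, 36/5)

1. G_x = -14/5  [G divides AF with AG:GF = 2/5:3/5]
2. G_y = 36/5  [G divides AF with AG:GF = 2/5:3/5]
   → G = (-14/5, 36/5)
3. B_x = 9  [DF ∥ BC ∩ FC ∥ DB]
4. B_y = -7  [DF ∥ BC ∩ FC ∥ DB]
   → B = (9, -7)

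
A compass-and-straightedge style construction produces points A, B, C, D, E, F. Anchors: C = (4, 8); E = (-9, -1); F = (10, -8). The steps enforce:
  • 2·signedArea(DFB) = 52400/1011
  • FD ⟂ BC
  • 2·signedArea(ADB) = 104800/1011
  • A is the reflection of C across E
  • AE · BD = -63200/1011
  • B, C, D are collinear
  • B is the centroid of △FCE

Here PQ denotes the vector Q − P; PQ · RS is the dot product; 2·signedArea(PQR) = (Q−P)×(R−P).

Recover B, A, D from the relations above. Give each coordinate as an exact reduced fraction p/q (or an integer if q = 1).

1. B_x = 5/3  [B is the centroid of △FCE]
2. B_y = -1/3  [B is the centroid of △FCE]
   → B = (5/3, -1/3)
3. A_x = -22  [A is the reflection of C across E]
4. A_y = -10  [A is the reflection of C across E]
   → A = (-22, -10)
5. D_x = 95/337  [B, C, D are collinear ∩ FD ⟂ BC]
6. D_y = -1779/337  [B, C, D are collinear ∩ FD ⟂ BC]
   → D = (95/337, -1779/337)

A = (-22, -10)
B = (5/3, -1/3)
D = (95/337, -1779/337)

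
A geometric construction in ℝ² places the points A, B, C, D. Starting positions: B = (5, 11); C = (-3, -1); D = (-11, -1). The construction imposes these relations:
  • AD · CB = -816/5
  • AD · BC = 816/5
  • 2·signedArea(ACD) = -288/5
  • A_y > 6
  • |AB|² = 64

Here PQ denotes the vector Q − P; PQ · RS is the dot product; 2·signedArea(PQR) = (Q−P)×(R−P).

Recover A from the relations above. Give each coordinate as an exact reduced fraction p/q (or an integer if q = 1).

A = (-7/5, 31/5)

1. A_x = -7/5  [2·signedArea(ACD) = -288/5 ∩ AD · CB = -816/5]
2. A_y = 31/5  [2·signedArea(ACD) = -288/5 ∩ AD · CB = -816/5]
   → A = (-7/5, 31/5)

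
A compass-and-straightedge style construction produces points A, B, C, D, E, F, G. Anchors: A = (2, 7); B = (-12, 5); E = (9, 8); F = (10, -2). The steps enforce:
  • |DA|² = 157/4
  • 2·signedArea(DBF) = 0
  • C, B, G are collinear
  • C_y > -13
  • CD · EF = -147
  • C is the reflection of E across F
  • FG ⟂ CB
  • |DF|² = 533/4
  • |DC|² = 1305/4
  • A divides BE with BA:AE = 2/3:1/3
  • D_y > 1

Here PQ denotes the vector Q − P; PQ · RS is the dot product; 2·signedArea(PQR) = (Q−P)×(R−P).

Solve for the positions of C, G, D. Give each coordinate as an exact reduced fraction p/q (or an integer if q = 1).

1. C_x = 11  [C is the reflection of E across F]
2. C_y = -12  [C is the reflection of E across F]
   → C = (11, -12)
3. G_x = 4559/818  [C, B, G are collinear ∩ FG ⟂ CB]
4. G_y = -6535/818  [C, B, G are collinear ∩ FG ⟂ CB]
   → G = (4559/818, -6535/818)
5. D_x = -1  [2·signedArea(DBF) = 0 ∩ CD · EF = -147]
6. D_y = 3/2  [2·signedArea(DBF) = 0 ∩ CD · EF = -147]
   → D = (-1, 3/2)

C = (11, -12)
D = (-1, 3/2)
G = (4559/818, -6535/818)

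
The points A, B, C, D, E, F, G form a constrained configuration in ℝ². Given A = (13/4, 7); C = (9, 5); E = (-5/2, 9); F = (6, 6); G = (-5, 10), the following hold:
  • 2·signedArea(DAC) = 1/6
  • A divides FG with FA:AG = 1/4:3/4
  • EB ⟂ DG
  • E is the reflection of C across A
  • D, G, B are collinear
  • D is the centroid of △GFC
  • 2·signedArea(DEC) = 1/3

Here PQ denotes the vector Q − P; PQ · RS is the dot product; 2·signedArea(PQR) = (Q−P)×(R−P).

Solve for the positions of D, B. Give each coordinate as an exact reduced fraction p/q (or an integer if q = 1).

1. D_x = 10/3  [D is the centroid of △GFC]
2. D_y = 7  [D is the centroid of △GFC]
   → D = (10/3, 7)
3. B_x = -3485/1412  [D, G, B are collinear ∩ EB ⟂ DG]
4. B_y = 12833/1412  [D, G, B are collinear ∩ EB ⟂ DG]
   → B = (-3485/1412, 12833/1412)

B = (-3485/1412, 12833/1412)
D = (10/3, 7)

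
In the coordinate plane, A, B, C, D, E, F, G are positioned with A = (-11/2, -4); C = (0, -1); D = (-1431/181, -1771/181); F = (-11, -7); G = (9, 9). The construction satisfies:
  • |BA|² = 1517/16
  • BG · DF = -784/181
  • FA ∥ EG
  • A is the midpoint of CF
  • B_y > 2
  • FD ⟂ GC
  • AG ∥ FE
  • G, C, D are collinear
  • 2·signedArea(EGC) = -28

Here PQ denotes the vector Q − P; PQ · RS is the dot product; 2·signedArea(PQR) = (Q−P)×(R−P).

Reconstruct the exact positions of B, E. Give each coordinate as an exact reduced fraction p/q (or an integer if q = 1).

1. B_x = 7/4  [line 560/181·x + -504/181·y + 280/181 = 0 ∩ |BA|² = 1517/16]
2. B_y = 5/2  [line 560/181·x + -504/181·y + 280/181 = 0 ∩ |BA|² = 1517/16]
   → B = (7/4, 5/2)
3. E_x = 7/2  [FA ∥ EG ∩ AG ∥ FE]
4. E_y = 6  [FA ∥ EG ∩ AG ∥ FE]
   → E = (7/2, 6)

B = (7/4, 5/2)
E = (7/2, 6)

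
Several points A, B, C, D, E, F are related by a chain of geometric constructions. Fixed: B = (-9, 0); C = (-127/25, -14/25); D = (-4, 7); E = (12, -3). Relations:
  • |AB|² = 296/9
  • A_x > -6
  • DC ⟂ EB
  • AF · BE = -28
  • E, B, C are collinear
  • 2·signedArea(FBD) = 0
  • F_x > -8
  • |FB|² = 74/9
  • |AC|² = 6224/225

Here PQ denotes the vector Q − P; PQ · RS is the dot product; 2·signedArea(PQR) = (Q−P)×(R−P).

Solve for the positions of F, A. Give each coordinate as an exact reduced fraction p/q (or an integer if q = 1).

A = (-17/3, 14/3)
F = (-22/3, 7/3)

1. F_x = -22/3  [line -7·x + 5·y + -63 = 0 ∩ |FB|² = 74/9]
2. F_y = 7/3  [line -7·x + 5·y + -63 = 0 ∩ |FB|² = 74/9]
   → F = (-22/3, 7/3)
3. A_x = -17/3  [line -21·x + 3·y + -133 = 0 ∩ |AC|² = 6224/225]
4. A_y = 14/3  [line -21·x + 3·y + -133 = 0 ∩ |AC|² = 6224/225]
   → A = (-17/3, 14/3)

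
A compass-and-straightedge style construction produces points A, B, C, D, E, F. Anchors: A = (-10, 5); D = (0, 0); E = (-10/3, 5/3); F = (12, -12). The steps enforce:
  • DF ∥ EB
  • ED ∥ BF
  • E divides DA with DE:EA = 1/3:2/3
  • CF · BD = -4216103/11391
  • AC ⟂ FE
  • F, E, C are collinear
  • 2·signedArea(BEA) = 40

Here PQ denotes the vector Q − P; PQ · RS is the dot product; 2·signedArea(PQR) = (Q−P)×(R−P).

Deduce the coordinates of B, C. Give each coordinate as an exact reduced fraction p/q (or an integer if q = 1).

1. B_x = 26/3  [ED ∥ BF ∩ DF ∥ EB]
2. B_y = -31/3  [ED ∥ BF ∩ DF ∥ EB]
   → B = (26/3, -31/3)
3. C_x = -33050/3797  [F, E, C are collinear ∩ AC ⟂ FE]
4. C_y = 24505/3797  [F, E, C are collinear ∩ AC ⟂ FE]
   → C = (-33050/3797, 24505/3797)

B = (26/3, -31/3)
C = (-33050/3797, 24505/3797)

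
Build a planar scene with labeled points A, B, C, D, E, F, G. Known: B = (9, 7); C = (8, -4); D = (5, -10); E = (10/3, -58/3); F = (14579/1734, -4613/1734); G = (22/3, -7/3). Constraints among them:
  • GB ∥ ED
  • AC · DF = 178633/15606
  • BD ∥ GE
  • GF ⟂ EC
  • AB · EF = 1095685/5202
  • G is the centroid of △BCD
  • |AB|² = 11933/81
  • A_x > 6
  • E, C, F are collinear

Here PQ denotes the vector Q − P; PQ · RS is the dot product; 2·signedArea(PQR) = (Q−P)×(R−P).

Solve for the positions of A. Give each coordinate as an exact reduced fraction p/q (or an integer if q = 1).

1. A_x = 59/9  [AC · DF = 178633/15606 ∩ AB · EF = 1095685/5202]
2. A_y = -44/9  [AC · DF = 178633/15606 ∩ AB · EF = 1095685/5202]
   → A = (59/9, -44/9)

A = (59/9, -44/9)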